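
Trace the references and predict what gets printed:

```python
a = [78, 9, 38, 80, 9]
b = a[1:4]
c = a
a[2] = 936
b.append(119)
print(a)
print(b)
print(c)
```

Key concept: slice vs alias.
Step by step:
`a = [78, 9, 38, 80, 9]` → a = [78, 9, 38, 80, 9]
`b = a[1:4]` → b = [9, 38, 80]
`c = a` → c = [78, 9, 38, 80, 9] (same object as a)
`a[2] = 936` → a = [78, 9, 936, 80, 9] (same object as c); c = [78, 9, 936, 80, 9] (same object as a)
`b.append(119)` → b = [9, 38, 80, 119]
`print(a)` → prints [78, 9, 936, 80, 9]
`print(b)` → prints [9, 38, 80, 119]
`print(c)` → prints [78, 9, 936, 80, 9]

Answer:
[78, 9, 936, 80, 9]
[9, 38, 80, 119]
[78, 9, 936, 80, 9]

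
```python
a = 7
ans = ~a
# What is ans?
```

Trace:
`a = 7` → a = 7
`ans = ~a` → ans = -8
So ans = -8

Answer: -8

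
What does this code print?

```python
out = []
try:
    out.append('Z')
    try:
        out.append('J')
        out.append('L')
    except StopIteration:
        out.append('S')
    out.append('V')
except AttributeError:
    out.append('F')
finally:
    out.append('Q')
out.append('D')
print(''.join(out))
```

Execution trace: 'Z' (try body) → 'J' (inner try body) → 'L' (inner try body, no exception) → 'V' (try body, no exception) → 'Q' (finally) → 'D' (after the try/except). Output: ZJLVQD

Answer: ZJLVQD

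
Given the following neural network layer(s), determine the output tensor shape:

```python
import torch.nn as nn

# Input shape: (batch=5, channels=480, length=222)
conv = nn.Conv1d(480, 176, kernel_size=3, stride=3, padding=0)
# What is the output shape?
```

Input: (5, 480, 222) -> Output: (5, 176, 74)

Answer: (5, 176, 74)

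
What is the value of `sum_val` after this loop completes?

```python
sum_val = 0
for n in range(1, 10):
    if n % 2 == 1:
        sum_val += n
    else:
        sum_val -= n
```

Add odd, subtract even
`sum_val` takes the values: 0 → 1 → -1 → 2 → -2 → 3 → -3 → 4 → -4 → 5

Answer: 5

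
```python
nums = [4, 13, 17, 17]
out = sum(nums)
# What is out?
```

Trace:
`nums = [4, 13, 17, 17]` → nums = [4, 13, 17, 17]
`out = sum(nums)` → out = 51
So out = 51

Answer: 51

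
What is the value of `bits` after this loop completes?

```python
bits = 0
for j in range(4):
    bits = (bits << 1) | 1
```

Build 4 consecutive 1-bits: 0b1111
`bits` takes the values: 0 → 1 → 3 → 7 → 15

Answer: 15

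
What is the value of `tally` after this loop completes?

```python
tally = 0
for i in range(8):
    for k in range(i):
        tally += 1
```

Triangle number: 0+1+2+...+7
`tally` takes the values: 0 → 1 → 2 → 3 → 4 → 5 → 6 → 7 → 8 → 9 → 10 → 11 → 12 → 13 → 14 → 15 → 16 → 17 → 18 → 19 → 20 → 21 → 22 → 23 → 24 → 25 → 26 → 27 → 28

Answer: 28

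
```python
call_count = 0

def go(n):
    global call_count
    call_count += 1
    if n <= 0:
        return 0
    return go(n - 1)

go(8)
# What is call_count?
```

Linear recursion stepping by 1: 9 calls from n=8 down to ≤0.

Answer: 9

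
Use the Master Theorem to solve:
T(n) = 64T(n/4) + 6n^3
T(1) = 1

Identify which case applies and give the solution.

a=64, b=4, f(n)=6n^3. log_4(64) = 3. Since c=3 = 3, Case 2 applies: T(n) = Θ(n^log_b(a) · log n) = O(n^3 log n).

Answer: O(n^3 log n) - Case 2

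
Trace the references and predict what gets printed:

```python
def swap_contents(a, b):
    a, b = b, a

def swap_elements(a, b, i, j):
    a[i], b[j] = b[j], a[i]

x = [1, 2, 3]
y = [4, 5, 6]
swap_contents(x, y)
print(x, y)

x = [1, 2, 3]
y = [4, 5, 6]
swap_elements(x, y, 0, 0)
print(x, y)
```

Key concept: parameter rebinding vs mutation.
Step by step:
`x = [1, 2, 3]` → x = [1, 2, 3]
`y = [4, 5, 6]` → y = [4, 5, 6]
`swap_contents(x, y)` → no visible change to tracked variables
`print(x, y)` → prints [1, 2, 3] [4, 5, 6]
`x = [1, 2, 3]` → x = [1, 2, 3]
`y = [4, 5, 6]` → y = [4, 5, 6]
`swap_elements(x, y, 0, 0)` → x = [4, 2, 3]; y = [1, 5, 6]
`print(x, y)` → prints [4, 2, 3] [1, 5, 6]

Answer:
[1, 2, 3] [4, 5, 6]
[4, 2, 3] [1, 5, 6]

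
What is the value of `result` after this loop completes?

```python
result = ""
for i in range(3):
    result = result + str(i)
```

Concatenate digits 0 to 2
`result` takes the values: "" → "0" → "01" → "012"

Answer: "012"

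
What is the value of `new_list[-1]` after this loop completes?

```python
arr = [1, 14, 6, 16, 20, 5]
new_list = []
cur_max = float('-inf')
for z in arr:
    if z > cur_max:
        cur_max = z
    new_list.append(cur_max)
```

Running max ends at 20
`new_list` takes the values: [] → [1] → [1, 14] → [1, 14, 14] → [1, 14, 14, 16] → [1, 14, 14, 16, 20] → [1, 14, 14, 16, 20, 20]
So `new_list[-1]` = 20

Answer: 20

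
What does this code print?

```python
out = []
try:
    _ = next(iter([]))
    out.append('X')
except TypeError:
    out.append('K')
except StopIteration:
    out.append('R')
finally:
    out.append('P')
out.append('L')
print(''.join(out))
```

Execution trace: 'R' (except StopIteration) → 'P' (finally) → 'L' (after the try/except). Output: RPL

Answer: RPL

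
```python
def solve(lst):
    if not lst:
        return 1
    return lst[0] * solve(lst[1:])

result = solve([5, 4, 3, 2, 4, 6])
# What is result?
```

Product over [5, 4, 3, 2, 4, 6] = 5 * 4 * 3 * 2 * 4 * 6 = 2880

Answer: 2880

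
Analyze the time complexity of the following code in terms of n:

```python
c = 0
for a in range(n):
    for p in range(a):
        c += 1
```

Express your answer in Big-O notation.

Each loop level contributes: n × n. Multiplying the contributions gives O(n^2).

Answer: O(n^2)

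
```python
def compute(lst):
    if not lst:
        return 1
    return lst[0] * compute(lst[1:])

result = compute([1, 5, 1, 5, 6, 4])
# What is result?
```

Product over [1, 5, 1, 5, 6, 4] = 1 * 5 * 1 * 5 * 6 * 4 = 600

Answer: 600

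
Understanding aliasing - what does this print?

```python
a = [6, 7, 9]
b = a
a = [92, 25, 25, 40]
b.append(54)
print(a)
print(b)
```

Key concept: rebinding vs mutation: a is rebound to a new list, b still points at the original.
Step by step:
`a = [6, 7, 9]` → a = [6, 7, 9]
`b = a` → b = [6, 7, 9] (same object as a)
`a = [92, 25, 25, 40]` → a = [92, 25, 25, 40]
`b.append(54)` → b = [6, 7, 9, 54]
`print(a)` → prints [92, 25, 25, 40]
`print(b)` → prints [6, 7, 9, 54]

Answer:
[92, 25, 25, 40]
[6, 7, 9, 54]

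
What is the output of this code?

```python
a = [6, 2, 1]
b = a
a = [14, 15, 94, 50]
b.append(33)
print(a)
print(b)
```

Key concept: rebinding vs mutation: a is rebound to a new list, b still points at the original.
Step by step:
`a = [6, 2, 1]` → a = [6, 2, 1]
`b = a` → b = [6, 2, 1] (same object as a)
`a = [14, 15, 94, 50]` → a = [14, 15, 94, 50]
`b.append(33)` → b = [6, 2, 1, 33]
`print(a)` → prints [14, 15, 94, 50]
`print(b)` → prints [6, 2, 1, 33]

Answer:
[14, 15, 94, 50]
[6, 2, 1, 33]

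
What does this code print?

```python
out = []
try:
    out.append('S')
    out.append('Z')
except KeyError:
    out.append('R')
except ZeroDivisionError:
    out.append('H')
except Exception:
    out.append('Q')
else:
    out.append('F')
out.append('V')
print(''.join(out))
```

Execution trace: 'S' (try body) → 'Z' (try body, no exception) → 'F' (else) → 'V' (after the try/except). Output: SZFV

Answer: SZFV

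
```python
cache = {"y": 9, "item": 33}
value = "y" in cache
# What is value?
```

Trace:
`cache = {"y": 9, "item": 33}` → cache = {'y': 9, 'item': 33}
`value = "y" in cache` → value = True
So value = True

Answer: True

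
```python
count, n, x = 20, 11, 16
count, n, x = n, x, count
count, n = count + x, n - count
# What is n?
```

Trace:
`count, n, x = 20, 11, 16` → count = 20; n = 11; x = 16
`count, n, x = n, x, count` → count = 11; n = 16; x = 20
`count, n = count + x, n - count` → count = 31; n = 5
So n = 5

Answer: 5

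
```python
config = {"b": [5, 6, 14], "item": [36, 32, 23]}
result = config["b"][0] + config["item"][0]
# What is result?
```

Trace:
`config = {"b": [5, 6, 14], "item": [36, 32, 23]}` → config = {'b': [5, 6, 14], 'item': [36, 32, 23]}
`result = config["b"][0] + config["item"][0]` → result = 41
So result = 41

Answer: 41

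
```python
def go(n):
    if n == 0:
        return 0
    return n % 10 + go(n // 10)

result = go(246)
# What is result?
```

Sum of digits of 246: 6 + 4 + 2 = 12

Answer: 12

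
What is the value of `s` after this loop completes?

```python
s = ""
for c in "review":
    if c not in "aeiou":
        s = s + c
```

Remove vowels from 'review'
`s` takes the values: "" → "r" → "rv" → "rvw"

Answer: "rvw"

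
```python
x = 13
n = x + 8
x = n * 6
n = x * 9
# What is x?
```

Trace:
`x = 13` → x = 13
`n = x + 8` → n = 21
`x = n * 6` → x = 126
`n = x * 9` → n = 1134
So x = 126

Answer: 126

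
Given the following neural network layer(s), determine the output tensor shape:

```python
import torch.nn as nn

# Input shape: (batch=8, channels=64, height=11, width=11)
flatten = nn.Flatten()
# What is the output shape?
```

Input: (8, 64, 11, 11) -> Output: (8, 7744)

Answer: (8, 7744)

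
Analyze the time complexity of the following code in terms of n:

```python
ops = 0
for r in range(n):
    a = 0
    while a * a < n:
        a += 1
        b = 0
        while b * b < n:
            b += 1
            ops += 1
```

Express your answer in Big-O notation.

Each loop level contributes: n × √n × √n. Multiplying the contributions gives O(n^2).

Answer: O(n^2)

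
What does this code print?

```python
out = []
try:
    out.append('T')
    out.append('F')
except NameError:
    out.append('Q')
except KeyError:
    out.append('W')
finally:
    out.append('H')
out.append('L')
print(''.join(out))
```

Execution trace: 'T' (try body) → 'F' (try body, no exception) → 'H' (finally) → 'L' (after the try/except). Output: TFHL

Answer: TFHL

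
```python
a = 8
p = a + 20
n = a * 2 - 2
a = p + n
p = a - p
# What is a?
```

Trace:
`a = 8` → a = 8
`p = a + 20` → p = 28
`n = a * 2 - 2` → n = 14
`a = p + n` → a = 42
`p = a - p` → p = 14
So a = 42

Answer: 42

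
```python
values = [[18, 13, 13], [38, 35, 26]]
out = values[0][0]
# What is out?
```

Trace:
`values = [[18, 13, 13], [38, 35, 26]]` → values = [[18, 13, 13], [38, 35, 26]]
`out = values[0][0]` → out = 18
So out = 18

Answer: 18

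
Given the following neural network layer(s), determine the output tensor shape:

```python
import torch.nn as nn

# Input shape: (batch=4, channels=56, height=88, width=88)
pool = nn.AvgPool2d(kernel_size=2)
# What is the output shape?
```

Input: (4, 56, 88, 88) -> Output: (4, 56, 44, 44)

Answer: (4, 56, 44, 44)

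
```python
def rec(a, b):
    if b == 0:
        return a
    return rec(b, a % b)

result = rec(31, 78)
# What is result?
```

rec(31, 78) -> rec(78, 31) -> rec(31, 16) -> rec(16, 15) -> rec(15, 1) -> rec(1, 0) -> 1

Answer: 1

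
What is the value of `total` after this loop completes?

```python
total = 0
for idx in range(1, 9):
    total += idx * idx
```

Sum of squares 1² to 8² = 204
`total` takes the values: 0 → 1 → 5 → 14 → 30 → 55 → 91 → 140 → 204

Answer: 204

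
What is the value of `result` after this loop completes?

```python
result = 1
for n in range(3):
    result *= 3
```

3^3 = 27
`result` takes the values: 1 → 3 → 9 → 27

Answer: 27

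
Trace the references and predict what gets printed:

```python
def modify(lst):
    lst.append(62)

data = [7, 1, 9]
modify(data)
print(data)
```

Key concept: function modifies passed list.
Step by step:
`data = [7, 1, 9]` → data = [7, 1, 9]
`modify(data)` → data = [7, 1, 9, 62]
`print(data)` → prints [7, 1, 9, 62]

Answer: [7, 1, 9, 62]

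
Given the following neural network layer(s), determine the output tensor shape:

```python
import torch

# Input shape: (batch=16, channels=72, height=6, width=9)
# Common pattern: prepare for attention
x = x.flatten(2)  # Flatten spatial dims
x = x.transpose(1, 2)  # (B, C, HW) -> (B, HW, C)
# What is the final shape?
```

Input: (16, 72, 6, 9) -> after flatten(2): (16, 72, 54) -> Output: (16, 54, 72)

Answer: (16, 54, 72)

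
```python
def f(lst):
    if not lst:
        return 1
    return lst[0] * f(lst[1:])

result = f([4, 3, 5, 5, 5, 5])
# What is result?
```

Product over [4, 3, 5, 5, 5, 5] = 4 * 3 * 5 * 5 * 5 * 5 = 7500

Answer: 7500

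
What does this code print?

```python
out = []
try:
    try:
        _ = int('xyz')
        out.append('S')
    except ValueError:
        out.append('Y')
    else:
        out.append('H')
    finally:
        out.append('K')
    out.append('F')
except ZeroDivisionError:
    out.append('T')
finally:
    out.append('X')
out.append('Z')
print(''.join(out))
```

Execution trace: 'Y' (inner except ValueError) → 'K' (inner finally) → 'F' (try body, no exception) → 'X' (finally) → 'Z' (after the try/except). Output: YKFXZ

Answer: YKFXZ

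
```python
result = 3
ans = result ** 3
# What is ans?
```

Trace:
`result = 3` → result = 3
`ans = result ** 3` → ans = 27
So ans = 27

Answer: 27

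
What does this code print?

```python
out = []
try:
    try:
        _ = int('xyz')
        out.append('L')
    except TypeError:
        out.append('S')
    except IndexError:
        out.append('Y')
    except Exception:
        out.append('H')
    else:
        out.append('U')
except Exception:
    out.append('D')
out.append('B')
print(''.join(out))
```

Execution trace: 'H' (inner except Exception) → 'B' (after the try/except). Output: HB

Answer: HB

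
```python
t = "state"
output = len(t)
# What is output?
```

Trace:
`t = "state"` → t = 'state'
`output = len(t)` → output = 5
So output = 5

Answer: 5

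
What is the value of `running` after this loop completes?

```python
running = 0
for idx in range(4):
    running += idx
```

Sum of 0 to 3 = 6
`running` takes the values: 0 → 1 → 3 → 6

Answer: 6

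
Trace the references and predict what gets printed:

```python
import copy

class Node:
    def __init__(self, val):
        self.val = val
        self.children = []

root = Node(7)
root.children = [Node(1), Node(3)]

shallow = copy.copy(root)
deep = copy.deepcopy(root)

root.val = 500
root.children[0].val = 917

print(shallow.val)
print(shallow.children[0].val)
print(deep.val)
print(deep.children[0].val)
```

Key concept: deep copy with custom objects.
Step by step:
`root = Node(7)` → root = Node(val=7, children=[])
`root.children = [Node(1), Node(3)]` → root = Node(val=7, children=[Node(val=1, children=[]), Node(val=3, children=[])])
`shallow = copy.copy(root)` → shallow = Node(val=7, children=[Node(val=1, children=[]), Node(val=3, children=[])])
`deep = copy.deepcopy(root)` → deep = Node(val=7, children=[Node(val=1, children=[]), Node(val=3, children=[])])
`root.val = 500` → root = Node(val=500, children=[Node(val=1, children=[]), Node(val=3, children=[])])
`root.children[0].val = 917` → root = Node(val=500, children=[Node(val=917, children=[]), Node(val=3, children=[])]); shallow = Node(val=7, children=[Node(val=917, children=[]), Node(val=3, children=[])])
`print(shallow.val)` → prints 7
`print(shallow.children[0].val)` → prints 917
`print(deep.val)` → prints 7
`print(deep.children[0].val)` → prints 1

Answer:
7
917
7
1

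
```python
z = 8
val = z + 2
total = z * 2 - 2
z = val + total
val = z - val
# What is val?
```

Trace:
`z = 8` → z = 8
`val = z + 2` → val = 10
`total = z * 2 - 2` → total = 14
`z = val + total` → z = 24
`val = z - val` → val = 14
So val = 14

Answer: 14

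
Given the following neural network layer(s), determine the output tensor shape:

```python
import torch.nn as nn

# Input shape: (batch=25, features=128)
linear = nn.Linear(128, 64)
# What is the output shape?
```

Input: (25, 128) -> Output: (25, 64)

Answer: (25, 64)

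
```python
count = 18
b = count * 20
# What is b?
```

Trace:
`count = 18` → count = 18
`b = count * 20` → b = 360
So b = 360

Answer: 360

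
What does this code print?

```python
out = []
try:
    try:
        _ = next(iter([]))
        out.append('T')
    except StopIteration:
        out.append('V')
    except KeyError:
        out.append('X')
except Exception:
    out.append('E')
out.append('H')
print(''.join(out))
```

Execution trace: 'V' (inner except StopIteration) → 'H' (after the try/except). Output: VH

Answer: VH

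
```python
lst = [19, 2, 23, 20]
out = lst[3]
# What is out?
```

Trace:
`lst = [19, 2, 23, 20]` → lst = [19, 2, 23, 20]
`out = lst[3]` → out = 20
So out = 20

Answer: 20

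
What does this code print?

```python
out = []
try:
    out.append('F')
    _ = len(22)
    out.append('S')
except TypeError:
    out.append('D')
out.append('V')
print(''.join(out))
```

Execution trace: 'F' (try body) → 'D' (except TypeError) → 'V' (after the try/except). Output: FDV

Answer: FDV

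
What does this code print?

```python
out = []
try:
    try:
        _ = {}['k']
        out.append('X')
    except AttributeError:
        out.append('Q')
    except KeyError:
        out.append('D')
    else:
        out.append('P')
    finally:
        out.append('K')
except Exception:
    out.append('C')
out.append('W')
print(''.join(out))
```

Execution trace: 'D' (inner except KeyError) → 'K' (inner finally) → 'W' (after the try/except). Output: DKW

Answer: DKW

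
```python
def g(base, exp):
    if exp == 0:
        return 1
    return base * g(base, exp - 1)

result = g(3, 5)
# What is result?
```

g(3, 5) = 3 * 3 * 3 * 3 * 3 = 243

Answer: 243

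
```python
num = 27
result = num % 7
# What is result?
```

Trace:
`num = 27` → num = 27
`result = num % 7` → result = 6
So result = 6

Answer: 6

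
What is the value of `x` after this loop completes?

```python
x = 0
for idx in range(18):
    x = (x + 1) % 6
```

Increment mod 6, 18 times = 0
`x` takes the values: 0 → 1 → 2 → 3 → 4 → 5 → 0 → 1 → 2 → 3 → 4 → 5 → 0 → 1 → 2 → 3 → 4 → 5 → 0

Answer: 0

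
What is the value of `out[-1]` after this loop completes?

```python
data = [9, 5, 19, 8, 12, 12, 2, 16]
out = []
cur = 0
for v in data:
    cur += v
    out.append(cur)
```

Cumulative sum ends at 83
`out` takes the values: [] → [9] → [9, 14] → [9, 14, 33] → [9, 14, 33, 41] → [9, 14, 33, 41, 53] → [9, 14, 33, 41, 53, 65] → [9, 14, 33, 41, 53, 65, 67] → [9, 14, 33, 41, 53, 65, 67, 83]
So `out[-1]` = 83

Answer: 83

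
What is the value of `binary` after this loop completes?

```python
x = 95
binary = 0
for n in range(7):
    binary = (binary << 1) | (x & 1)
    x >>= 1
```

Reverse lowest 7 bits of 95
`binary` takes the values: 0 → 1 → 3 → 7 → 15 → 31 → 62 → 125

Answer: 125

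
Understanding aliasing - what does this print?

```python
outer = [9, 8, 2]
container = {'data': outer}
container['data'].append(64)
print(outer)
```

Key concept: dict holds reference to list.
Step by step:
`outer = [9, 8, 2]` → outer = [9, 8, 2]
`container = {'data': outer}` → container = {'data': [9, 8, 2]}
`container['data'].append(64)` → outer = [9, 8, 2, 64]; container = {'data': [9, 8, 2, 64]}
`print(outer)` → prints [9, 8, 2, 64]

Answer: [9, 8, 2, 64]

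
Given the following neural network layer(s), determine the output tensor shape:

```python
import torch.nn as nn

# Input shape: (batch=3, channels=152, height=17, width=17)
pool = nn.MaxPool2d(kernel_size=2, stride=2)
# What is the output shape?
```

Input: (3, 152, 17, 17) -> Output: (3, 152, 8, 8)

Answer: (3, 152, 8, 8)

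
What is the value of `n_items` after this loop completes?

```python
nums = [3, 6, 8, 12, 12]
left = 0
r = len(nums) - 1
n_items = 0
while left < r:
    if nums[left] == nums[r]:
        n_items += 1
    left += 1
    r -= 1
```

Count matching pairs from ends
`n_items` takes the values: 0

Answer: 0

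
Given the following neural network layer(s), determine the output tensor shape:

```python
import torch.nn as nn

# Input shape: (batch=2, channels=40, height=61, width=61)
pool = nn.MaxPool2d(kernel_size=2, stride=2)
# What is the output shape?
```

Input: (2, 40, 61, 61) -> Output: (2, 40, 30, 30)

Answer: (2, 40, 30, 30)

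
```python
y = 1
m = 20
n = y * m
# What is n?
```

Trace:
`y = 1` → y = 1
`m = 20` → m = 20
`n = y * m` → n = 20
So n = 20

Answer: 20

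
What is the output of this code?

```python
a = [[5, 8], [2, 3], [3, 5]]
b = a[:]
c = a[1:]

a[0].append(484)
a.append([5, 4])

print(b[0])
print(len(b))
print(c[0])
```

Key concept: slice with nested mutation.
Step by step:
`a = [[5, 8], [2, 3], [3, 5]]` → a = [[5, 8], [2, 3], [3, 5]]
`b = a[:]` → b = [[5, 8], [2, 3], [3, 5]]
`c = a[1:]` → c = [[2, 3], [3, 5]]
`a[0].append(484)` → a = [[5, 8, 484], [2, 3], [3, 5]]; b = [[5, 8, 484], [2, 3], [3, 5]]
`a.append([5, 4])` → a = [[5, 8, 484], [2, 3], [3, 5], [5, 4]]
`print(b[0])` → prints [5, 8, 484]
`print(len(b))` → prints 3
`print(c[0])` → prints [2, 3]

Answer:
[5, 8, 484]
3
[2, 3]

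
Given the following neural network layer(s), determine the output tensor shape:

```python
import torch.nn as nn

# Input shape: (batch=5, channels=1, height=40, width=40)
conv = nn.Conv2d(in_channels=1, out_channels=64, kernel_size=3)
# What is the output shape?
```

Input: (5, 1, 40, 40) -> Output: (5, 64, 38, 38)

Answer: (5, 64, 38, 38)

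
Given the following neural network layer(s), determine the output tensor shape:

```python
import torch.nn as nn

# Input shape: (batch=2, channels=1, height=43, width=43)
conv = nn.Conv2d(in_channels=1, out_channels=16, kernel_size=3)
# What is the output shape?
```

Input: (2, 1, 43, 43) -> Output: (2, 16, 41, 41)

Answer: (2, 16, 41, 41)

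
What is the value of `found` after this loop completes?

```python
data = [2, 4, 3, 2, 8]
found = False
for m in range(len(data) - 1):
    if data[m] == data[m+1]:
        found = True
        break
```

Check consecutive duplicates in [2, 4, 3, 2, 8]
`found` takes the values: False

Answer: False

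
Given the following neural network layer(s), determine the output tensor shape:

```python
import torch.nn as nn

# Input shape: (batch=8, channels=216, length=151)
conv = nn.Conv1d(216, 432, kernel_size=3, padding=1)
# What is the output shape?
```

Input: (8, 216, 151) -> Output: (8, 432, 151)

Answer: (8, 432, 151)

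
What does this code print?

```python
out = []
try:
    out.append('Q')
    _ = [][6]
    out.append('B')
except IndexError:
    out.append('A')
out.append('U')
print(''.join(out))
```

Execution trace: 'Q' (try body) → 'A' (except IndexError) → 'U' (after the try/except). Output: QAU

Answer: QAU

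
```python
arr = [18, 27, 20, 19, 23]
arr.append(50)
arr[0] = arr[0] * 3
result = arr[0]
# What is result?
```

Trace:
`arr = [18, 27, 20, 19, 23]` → arr = [18, 27, 20, 19, 23]
`arr.append(50)` → arr = [18, 27, 20, 19, 23, 50]
`arr[0] = arr[0] * 3` → arr = [54, 27, 20, 19, 23, 50]
`result = arr[0]` → result = 54
So result = 54

Answer: 54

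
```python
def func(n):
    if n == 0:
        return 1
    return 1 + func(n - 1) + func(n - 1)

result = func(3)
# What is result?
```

func(n) = 1 + 2·func(n-1), func(0)=1. Closed form: (1+1)·2^3 - 1 = 15.

Answer: 15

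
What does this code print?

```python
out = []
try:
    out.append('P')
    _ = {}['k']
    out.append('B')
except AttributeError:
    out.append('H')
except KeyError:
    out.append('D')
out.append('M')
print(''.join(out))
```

Execution trace: 'P' (try body) → 'D' (except KeyError) → 'M' (after the try/except). Output: PDM

Answer: PDM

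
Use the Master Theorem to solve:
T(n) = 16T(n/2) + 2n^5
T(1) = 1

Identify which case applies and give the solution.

a=16, b=2, f(n)=2n^5. log_2(16) = 4. Since c=5 > 4 and the regularity condition holds (16(n/2)^5 = (16/2^5)n^5 with 16/2^5 < 1), Case 3 applies: T(n) = Θ(f(n)) = O(n^5).

Answer: O(n^5) - Case 3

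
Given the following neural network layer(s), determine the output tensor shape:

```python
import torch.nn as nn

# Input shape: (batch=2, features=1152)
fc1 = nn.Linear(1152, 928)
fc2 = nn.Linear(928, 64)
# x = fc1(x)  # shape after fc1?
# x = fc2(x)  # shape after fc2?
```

Input: (2, 1152) -> after fc1: (2, 928) -> Output: (2, 64)

Answer: (2, 64)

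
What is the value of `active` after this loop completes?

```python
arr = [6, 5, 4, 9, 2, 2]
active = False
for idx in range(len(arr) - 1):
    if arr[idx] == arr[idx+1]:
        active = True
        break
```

Check consecutive duplicates in [6, 5, 4, 9, 2, 2]
`active` takes the values: False → True

Answer: True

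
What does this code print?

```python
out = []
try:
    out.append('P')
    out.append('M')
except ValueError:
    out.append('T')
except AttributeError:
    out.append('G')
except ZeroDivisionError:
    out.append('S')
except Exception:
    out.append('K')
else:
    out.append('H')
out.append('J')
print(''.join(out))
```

Execution trace: 'P' (try body) → 'M' (try body, no exception) → 'H' (else) → 'J' (after the try/except). Output: PMHJ

Answer: PMHJ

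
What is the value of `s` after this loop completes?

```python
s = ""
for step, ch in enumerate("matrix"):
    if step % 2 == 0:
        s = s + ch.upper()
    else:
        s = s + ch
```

Uppercase even positions in 'matrix'
`s` takes the values: "" → "M" → "Ma" → "MaT" → "MaTr" → "MaTrI" → "MaTrIx"

Answer: "MaTrIx"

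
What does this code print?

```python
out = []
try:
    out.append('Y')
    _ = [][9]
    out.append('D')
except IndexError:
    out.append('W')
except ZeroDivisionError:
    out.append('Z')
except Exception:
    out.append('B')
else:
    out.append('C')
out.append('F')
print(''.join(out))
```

Execution trace: 'Y' (try body) → 'W' (except IndexError) → 'F' (after the try/except). Output: YWF

Answer: YWF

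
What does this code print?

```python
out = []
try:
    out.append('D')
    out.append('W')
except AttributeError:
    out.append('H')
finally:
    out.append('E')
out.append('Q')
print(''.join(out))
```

Execution trace: 'D' (try body) → 'W' (try body, no exception) → 'E' (finally) → 'Q' (after the try/except). Output: DWEQ

Answer: DWEQ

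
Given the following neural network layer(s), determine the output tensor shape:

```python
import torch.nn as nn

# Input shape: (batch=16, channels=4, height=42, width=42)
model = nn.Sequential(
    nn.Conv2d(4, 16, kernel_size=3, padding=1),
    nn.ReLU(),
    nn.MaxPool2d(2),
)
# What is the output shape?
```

Input: (16, 4, 42, 42) -> after Conv2d: (16, 16, 42, 42) -> after ReLU: (16, 16, 42, 42) -> Output: (16, 16, 21, 21)

Answer: (16, 16, 21, 21)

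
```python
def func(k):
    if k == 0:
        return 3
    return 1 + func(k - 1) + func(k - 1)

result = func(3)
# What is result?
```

func(k) = 1 + 2·func(k-1), func(0)=3. Closed form: (3+1)·2^3 - 1 = 31.

Answer: 31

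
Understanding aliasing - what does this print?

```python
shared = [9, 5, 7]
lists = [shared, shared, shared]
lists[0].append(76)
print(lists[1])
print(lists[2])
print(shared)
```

Key concept: list of same reference.
Step by step:
`shared = [9, 5, 7]` → shared = [9, 5, 7]
`lists = [shared, shared, shared]` → lists = [[9, 5, 7], [9, 5, 7], [9, 5, 7]]
`lists[0].append(76)` → shared = [9, 5, 7, 76]; lists = [[9, 5, 7, 76], [9, 5, 7, 76], [9, 5, 7, 76]]
`print(lists[1])` → prints [9, 5, 7, 76]
`print(lists[2])` → prints [9, 5, 7, 76]
`print(shared)` → prints [9, 5, 7, 76]

Answer:
[9, 5, 7, 76]
[9, 5, 7, 76]
[9, 5, 7, 76]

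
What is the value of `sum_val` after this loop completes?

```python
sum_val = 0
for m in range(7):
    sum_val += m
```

Sum of 0 to 6 = 21
`sum_val` takes the values: 0 → 1 → 3 → 6 → 10 → 15 → 21

Answer: 21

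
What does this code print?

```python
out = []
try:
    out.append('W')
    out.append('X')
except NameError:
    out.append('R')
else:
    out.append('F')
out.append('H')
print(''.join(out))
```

Execution trace: 'W' (try body) → 'X' (try body, no exception) → 'F' (else) → 'H' (after the try/except). Output: WXFH

Answer: WXFH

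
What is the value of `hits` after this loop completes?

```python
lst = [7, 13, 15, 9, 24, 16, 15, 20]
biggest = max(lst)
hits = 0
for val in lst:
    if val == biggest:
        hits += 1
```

Count of max value 24 in [7, 13, 15, 9, 24, 16, 15, 20]
`hits` takes the values: 0 → 1

Answer: 1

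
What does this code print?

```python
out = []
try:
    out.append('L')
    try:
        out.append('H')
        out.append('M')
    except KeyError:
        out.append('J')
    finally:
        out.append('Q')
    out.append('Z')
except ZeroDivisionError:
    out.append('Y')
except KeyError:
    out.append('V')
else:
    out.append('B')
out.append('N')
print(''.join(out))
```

Execution trace: 'L' (try body) → 'H' (inner try body) → 'M' (inner try body, no exception) → 'Q' (inner finally) → 'Z' (try body, no exception) → 'B' (else) → 'N' (after the try/except). Output: LHMQZBN

Answer: LHMQZBN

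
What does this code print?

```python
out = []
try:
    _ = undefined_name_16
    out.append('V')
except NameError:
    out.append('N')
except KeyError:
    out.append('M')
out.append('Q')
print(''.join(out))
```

Execution trace: 'N' (except NameError) → 'Q' (after the try/except). Output: NQ

Answer: NQ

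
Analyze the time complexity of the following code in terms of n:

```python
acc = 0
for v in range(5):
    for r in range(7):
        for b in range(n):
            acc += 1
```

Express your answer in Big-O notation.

Each loop level contributes: 1 × 1 × n. Multiplying the contributions gives O(n).

Answer: O(n)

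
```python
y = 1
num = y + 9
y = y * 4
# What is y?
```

Trace:
`y = 1` → y = 1
`num = y + 9` → num = 10
`y = y * 4` → y = 4
So y = 4

Answer: 4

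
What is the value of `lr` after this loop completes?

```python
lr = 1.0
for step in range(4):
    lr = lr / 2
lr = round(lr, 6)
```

Halving LR 4 times: 1 / 2^4
`lr` takes the values: 1.0 → 0.5 → 0.25 → 0.125 → 0.0625

Answer: 0.0625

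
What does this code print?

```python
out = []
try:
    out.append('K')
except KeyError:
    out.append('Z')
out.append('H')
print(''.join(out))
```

Execution trace: 'K' (try body, no exception) → 'H' (after the try/except). Output: KH

Answer: KH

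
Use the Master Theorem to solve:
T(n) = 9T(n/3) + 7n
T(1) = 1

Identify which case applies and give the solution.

a=9, b=3, f(n)=7n. log_3(9) = 2. Since c=1 < 2, Case 1 applies: T(n) = Θ(n^log_b(a)) = O(n^2).

Answer: O(n^2) - Case 1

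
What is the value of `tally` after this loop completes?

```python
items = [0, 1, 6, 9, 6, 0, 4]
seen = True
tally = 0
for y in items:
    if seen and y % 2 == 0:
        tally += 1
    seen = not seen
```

Count even values at even positions
`tally` takes the values: 0 → 1 → 2 → 3 → 4

Answer: 4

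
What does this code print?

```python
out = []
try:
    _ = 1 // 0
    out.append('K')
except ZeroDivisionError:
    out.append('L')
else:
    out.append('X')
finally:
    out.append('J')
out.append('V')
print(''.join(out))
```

Execution trace: 'L' (except ZeroDivisionError) → 'J' (finally) → 'V' (after the try/except). Output: LJV

Answer: LJV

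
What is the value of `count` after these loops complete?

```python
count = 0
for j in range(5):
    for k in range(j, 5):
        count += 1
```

Upper triangle: 5 + 4 + ... + 1
`count` takes the values: 0 → 1 → 2 → 3 → 4 → 5 → 6 → 7 → 8 → 9 → 10 → 11 → 12 → 13 → 14 → 15

Answer: 15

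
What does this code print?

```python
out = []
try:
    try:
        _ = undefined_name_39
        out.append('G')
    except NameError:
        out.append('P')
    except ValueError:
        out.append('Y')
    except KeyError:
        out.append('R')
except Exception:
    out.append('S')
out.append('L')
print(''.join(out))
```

Execution trace: 'P' (inner except NameError) → 'L' (after the try/except). Output: PL

Answer: PL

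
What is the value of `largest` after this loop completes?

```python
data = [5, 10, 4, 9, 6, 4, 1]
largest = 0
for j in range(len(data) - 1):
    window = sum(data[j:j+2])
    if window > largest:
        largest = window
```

Max sum of 2-element window in [5, 10, 4, 9, 6, 4, 1]
`largest` takes the values: 0 → 15

Answer: 15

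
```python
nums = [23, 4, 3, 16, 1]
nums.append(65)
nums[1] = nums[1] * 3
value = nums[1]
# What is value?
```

Trace:
`nums = [23, 4, 3, 16, 1]` → nums = [23, 4, 3, 16, 1]
`nums.append(65)` → nums = [23, 4, 3, 16, 1, 65]
`nums[1] = nums[1] * 3` → nums = [23, 12, 3, 16, 1, 65]
`value = nums[1]` → value = 12
So value = 12

Answer: 12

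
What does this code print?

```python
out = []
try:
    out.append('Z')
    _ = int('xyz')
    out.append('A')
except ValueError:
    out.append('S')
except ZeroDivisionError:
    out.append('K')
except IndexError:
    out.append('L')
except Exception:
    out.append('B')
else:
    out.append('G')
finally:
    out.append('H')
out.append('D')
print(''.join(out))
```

Execution trace: 'Z' (try body) → 'S' (except ValueError) → 'H' (finally) → 'D' (after the try/except). Output: ZSHD

Answer: ZSHD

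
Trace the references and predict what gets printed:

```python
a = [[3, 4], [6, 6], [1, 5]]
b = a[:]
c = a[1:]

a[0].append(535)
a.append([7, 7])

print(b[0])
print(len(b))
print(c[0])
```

Key concept: slice with nested mutation.
Step by step:
`a = [[3, 4], [6, 6], [1, 5]]` → a = [[3, 4], [6, 6], [1, 5]]
`b = a[:]` → b = [[3, 4], [6, 6], [1, 5]]
`c = a[1:]` → c = [[6, 6], [1, 5]]
`a[0].append(535)` → a = [[3, 4, 535], [6, 6], [1, 5]]; b = [[3, 4, 535], [6, 6], [1, 5]]
`a.append([7, 7])` → a = [[3, 4, 535], [6, 6], [1, 5], [7, 7]]
`print(b[0])` → prints [3, 4, 535]
`print(len(b))` → prints 3
`print(c[0])` → prints [6, 6]

Answer:
[3, 4, 535]
3
[6, 6]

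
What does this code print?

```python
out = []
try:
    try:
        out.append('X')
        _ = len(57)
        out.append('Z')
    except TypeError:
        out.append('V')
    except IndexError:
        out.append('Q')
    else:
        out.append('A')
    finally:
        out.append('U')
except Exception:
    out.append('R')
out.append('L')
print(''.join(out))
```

Execution trace: 'X' (inner try body) → 'V' (inner except TypeError) → 'U' (inner finally) → 'L' (after the try/except). Output: XVUL

Answer: XVUL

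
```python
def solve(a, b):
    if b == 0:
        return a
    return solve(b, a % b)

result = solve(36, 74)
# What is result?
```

solve(36, 74) -> solve(74, 36) -> solve(36, 2) -> solve(2, 0) -> 2

Answer: 2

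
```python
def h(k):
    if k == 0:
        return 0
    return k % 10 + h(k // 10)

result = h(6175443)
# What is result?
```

Sum of digits of 6175443: 3 + 4 + 4 + 5 + 7 + 1 + 6 = 30

Answer: 30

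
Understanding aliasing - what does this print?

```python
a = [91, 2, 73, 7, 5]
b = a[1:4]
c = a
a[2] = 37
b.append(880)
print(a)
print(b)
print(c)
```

Key concept: slice vs alias.
Step by step:
`a = [91, 2, 73, 7, 5]` → a = [91, 2, 73, 7, 5]
`b = a[1:4]` → b = [2, 73, 7]
`c = a` → c = [91, 2, 73, 7, 5] (same object as a)
`a[2] = 37` → a = [91, 2, 37, 7, 5] (same object as c); c = [91, 2, 37, 7, 5] (same object as a)
`b.append(880)` → b = [2, 73, 7, 880]
`print(a)` → prints [91, 2, 37, 7, 5]
`print(b)` → prints [2, 73, 7, 880]
`print(c)` → prints [91, 2, 37, 7, 5]

Answer:
[91, 2, 37, 7, 5]
[2, 73, 7, 880]
[91, 2, 37, 7, 5]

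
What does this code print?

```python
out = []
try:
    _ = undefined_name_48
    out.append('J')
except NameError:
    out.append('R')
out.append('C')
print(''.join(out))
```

Execution trace: 'R' (except NameError) → 'C' (after the try/except). Output: RC

Answer: RC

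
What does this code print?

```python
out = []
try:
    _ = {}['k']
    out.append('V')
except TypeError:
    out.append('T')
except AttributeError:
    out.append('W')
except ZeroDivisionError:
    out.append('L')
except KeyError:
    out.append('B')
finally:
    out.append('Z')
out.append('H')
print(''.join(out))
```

Execution trace: 'B' (except KeyError) → 'Z' (finally) → 'H' (after the try/except). Output: BZH

Answer: BZH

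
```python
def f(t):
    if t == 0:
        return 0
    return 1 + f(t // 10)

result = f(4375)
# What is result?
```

Count of digits of 4375: 4

Answer: 4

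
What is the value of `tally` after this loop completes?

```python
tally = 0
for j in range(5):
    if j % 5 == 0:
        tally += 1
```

Count numbers divisible by 5 in range(5)
`tally` takes the values: 0 → 1

Answer: 1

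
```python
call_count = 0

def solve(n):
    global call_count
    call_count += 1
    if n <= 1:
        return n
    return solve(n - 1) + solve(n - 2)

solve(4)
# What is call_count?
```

Calls(n) = 1 + Calls(n-1) + Calls(n-2); Calls(0)=Calls(1)=1. For n=4 this gives 9.

Answer: 9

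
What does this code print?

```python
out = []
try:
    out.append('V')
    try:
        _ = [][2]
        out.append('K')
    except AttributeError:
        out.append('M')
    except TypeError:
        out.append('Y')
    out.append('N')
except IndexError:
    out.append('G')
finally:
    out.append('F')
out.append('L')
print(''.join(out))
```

Execution trace: 'V' (try body) → 'G' (except IndexError) → 'F' (finally) → 'L' (after the try/except). Output: VGFL

Answer: VGFL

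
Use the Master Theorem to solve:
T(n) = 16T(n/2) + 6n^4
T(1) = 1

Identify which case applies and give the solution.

a=16, b=2, f(n)=6n^4. log_2(16) = 4. Since c=4 = 4, Case 2 applies: T(n) = Θ(n^log_b(a) · log n) = O(n^4 log n).

Answer: O(n^4 log n) - Case 2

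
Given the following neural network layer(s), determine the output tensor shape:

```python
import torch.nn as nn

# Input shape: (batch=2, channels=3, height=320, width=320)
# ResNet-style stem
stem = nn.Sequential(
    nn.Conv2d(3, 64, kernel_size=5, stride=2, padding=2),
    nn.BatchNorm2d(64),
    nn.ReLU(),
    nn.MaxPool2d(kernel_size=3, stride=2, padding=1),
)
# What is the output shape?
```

Input: (2, 3, 320, 320) -> after Conv2d 5x5 stride=2: (2, 64, 160, 160) -> Output: (2, 64, 80, 80)

Answer: (2, 64, 80, 80)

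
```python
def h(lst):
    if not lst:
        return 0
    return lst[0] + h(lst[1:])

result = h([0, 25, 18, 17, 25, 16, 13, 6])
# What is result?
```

0 + 25 + 18 + 17 + 25 + 16 + 13 + 6 + 0 = 120

Answer: 120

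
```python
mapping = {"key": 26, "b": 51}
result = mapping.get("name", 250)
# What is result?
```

Trace:
`mapping = {"key": 26, "b": 51}` → mapping = {'key': 26, 'b': 51}
`result = mapping.get("name", 250)` → result = 250
So result = 250

Answer: 250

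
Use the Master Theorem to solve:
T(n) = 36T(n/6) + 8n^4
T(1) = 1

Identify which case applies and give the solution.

a=36, b=6, f(n)=8n^4. log_6(36) = 2. Since c=4 > 2 and the regularity condition holds (36(n/6)^4 = (36/6^4)n^4 with 36/6^4 < 1), Case 3 applies: T(n) = Θ(f(n)) = O(n^4).

Answer: O(n^4) - Case 3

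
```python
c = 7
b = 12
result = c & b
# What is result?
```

Trace:
`c = 7` → c = 7
`b = 12` → b = 12
`result = c & b` → result = 4
So result = 4

Answer: 4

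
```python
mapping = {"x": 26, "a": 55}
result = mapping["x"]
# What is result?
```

Trace:
`mapping = {"x": 26, "a": 55}` → mapping = {'x': 26, 'a': 55}
`result = mapping["x"]` → result = 26
So result = 26

Answer: 26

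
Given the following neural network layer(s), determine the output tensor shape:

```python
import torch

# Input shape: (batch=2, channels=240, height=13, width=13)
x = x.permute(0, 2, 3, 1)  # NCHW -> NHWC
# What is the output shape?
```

Input: (2, 240, 13, 13) -> Output: (2, 13, 13, 240)

Answer: (2, 13, 13, 240)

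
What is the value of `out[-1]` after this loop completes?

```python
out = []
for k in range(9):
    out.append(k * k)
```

Last element of squares 0 to 8
`out` takes the values: [] → [0] → [0, 1] → [0, 1, 4] → [0, 1, 4, 9] → [0, 1, 4, 9, 16] → [0, 1, 4, 9, 16, 25] → [0, 1, 4, 9, 16, 25, 36] → [0, 1, 4, 9, 16, 25, 36, 49] → [0, 1, 4, 9, 16, 25, 36, 49, 64]
So `out[-1]` = 64

Answer: 64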